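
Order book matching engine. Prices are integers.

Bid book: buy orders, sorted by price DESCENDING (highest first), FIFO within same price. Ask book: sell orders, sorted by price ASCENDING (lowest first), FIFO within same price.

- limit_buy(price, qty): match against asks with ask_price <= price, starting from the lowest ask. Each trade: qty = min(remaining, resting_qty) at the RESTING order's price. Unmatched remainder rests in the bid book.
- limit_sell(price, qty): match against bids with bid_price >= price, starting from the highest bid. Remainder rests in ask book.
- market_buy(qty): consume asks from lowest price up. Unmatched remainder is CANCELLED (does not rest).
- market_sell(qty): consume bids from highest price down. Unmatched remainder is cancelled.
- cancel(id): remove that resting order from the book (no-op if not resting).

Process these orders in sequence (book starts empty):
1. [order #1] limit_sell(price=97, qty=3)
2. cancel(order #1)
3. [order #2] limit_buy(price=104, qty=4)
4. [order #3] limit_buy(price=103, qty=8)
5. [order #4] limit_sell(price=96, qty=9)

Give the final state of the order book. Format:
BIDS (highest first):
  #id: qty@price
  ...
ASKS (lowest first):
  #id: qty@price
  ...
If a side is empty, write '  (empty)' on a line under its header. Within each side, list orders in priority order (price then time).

After op 1 [order #1] limit_sell(price=97, qty=3): fills=none; bids=[-] asks=[#1:3@97]
After op 2 cancel(order #1): fills=none; bids=[-] asks=[-]
After op 3 [order #2] limit_buy(price=104, qty=4): fills=none; bids=[#2:4@104] asks=[-]
After op 4 [order #3] limit_buy(price=103, qty=8): fills=none; bids=[#2:4@104 #3:8@103] asks=[-]
After op 5 [order #4] limit_sell(price=96, qty=9): fills=#2x#4:4@104 #3x#4:5@103; bids=[#3:3@103] asks=[-]

Answer: BIDS (highest first):
  #3: 3@103
ASKS (lowest first):
  (empty)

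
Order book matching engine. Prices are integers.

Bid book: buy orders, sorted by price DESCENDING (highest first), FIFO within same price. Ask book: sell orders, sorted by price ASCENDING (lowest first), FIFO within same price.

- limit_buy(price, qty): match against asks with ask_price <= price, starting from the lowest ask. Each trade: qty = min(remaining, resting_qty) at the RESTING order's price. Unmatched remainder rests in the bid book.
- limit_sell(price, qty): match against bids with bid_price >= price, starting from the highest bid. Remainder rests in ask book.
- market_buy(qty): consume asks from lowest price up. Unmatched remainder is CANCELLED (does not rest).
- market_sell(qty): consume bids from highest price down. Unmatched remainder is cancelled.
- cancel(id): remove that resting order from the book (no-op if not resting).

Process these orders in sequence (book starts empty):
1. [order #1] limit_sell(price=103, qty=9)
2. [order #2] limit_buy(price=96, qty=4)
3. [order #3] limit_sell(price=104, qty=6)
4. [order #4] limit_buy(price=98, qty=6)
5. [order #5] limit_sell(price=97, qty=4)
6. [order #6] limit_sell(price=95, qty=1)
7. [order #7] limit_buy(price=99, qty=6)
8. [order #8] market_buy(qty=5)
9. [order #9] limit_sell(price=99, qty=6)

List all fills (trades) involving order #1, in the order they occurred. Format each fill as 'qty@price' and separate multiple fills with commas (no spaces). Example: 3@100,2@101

After op 1 [order #1] limit_sell(price=103, qty=9): fills=none; bids=[-] asks=[#1:9@103]
After op 2 [order #2] limit_buy(price=96, qty=4): fills=none; bids=[#2:4@96] asks=[#1:9@103]
After op 3 [order #3] limit_sell(price=104, qty=6): fills=none; bids=[#2:4@96] asks=[#1:9@103 #3:6@104]
After op 4 [order #4] limit_buy(price=98, qty=6): fills=none; bids=[#4:6@98 #2:4@96] asks=[#1:9@103 #3:6@104]
After op 5 [order #5] limit_sell(price=97, qty=4): fills=#4x#5:4@98; bids=[#4:2@98 #2:4@96] asks=[#1:9@103 #3:6@104]
After op 6 [order #6] limit_sell(price=95, qty=1): fills=#4x#6:1@98; bids=[#4:1@98 #2:4@96] asks=[#1:9@103 #3:6@104]
After op 7 [order #7] limit_buy(price=99, qty=6): fills=none; bids=[#7:6@99 #4:1@98 #2:4@96] asks=[#1:9@103 #3:6@104]
After op 8 [order #8] market_buy(qty=5): fills=#8x#1:5@103; bids=[#7:6@99 #4:1@98 #2:4@96] asks=[#1:4@103 #3:6@104]
After op 9 [order #9] limit_sell(price=99, qty=6): fills=#7x#9:6@99; bids=[#4:1@98 #2:4@96] asks=[#1:4@103 #3:6@104]

Answer: 5@103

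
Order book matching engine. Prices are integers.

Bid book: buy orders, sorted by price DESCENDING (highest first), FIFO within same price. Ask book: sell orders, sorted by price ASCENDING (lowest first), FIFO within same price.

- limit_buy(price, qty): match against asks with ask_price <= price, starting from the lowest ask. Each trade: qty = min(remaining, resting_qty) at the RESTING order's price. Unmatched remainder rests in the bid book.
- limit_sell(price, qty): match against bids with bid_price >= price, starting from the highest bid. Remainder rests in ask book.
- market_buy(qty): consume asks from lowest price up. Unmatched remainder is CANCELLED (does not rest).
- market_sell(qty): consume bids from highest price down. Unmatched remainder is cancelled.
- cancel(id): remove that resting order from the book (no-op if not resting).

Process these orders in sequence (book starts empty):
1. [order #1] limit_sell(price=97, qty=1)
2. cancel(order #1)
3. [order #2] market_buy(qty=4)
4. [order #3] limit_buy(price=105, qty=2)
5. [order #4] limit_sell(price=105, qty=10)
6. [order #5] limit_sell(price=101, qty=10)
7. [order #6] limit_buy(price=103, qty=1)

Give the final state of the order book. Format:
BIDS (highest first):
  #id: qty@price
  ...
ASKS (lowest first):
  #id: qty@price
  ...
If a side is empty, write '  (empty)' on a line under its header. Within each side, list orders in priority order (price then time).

After op 1 [order #1] limit_sell(price=97, qty=1): fills=none; bids=[-] asks=[#1:1@97]
After op 2 cancel(order #1): fills=none; bids=[-] asks=[-]
After op 3 [order #2] market_buy(qty=4): fills=none; bids=[-] asks=[-]
After op 4 [order #3] limit_buy(price=105, qty=2): fills=none; bids=[#3:2@105] asks=[-]
After op 5 [order #4] limit_sell(price=105, qty=10): fills=#3x#4:2@105; bids=[-] asks=[#4:8@105]
After op 6 [order #5] limit_sell(price=101, qty=10): fills=none; bids=[-] asks=[#5:10@101 #4:8@105]
After op 7 [order #6] limit_buy(price=103, qty=1): fills=#6x#5:1@101; bids=[-] asks=[#5:9@101 #4:8@105]

Answer: BIDS (highest first):
  (empty)
ASKS (lowest first):
  #5: 9@101
  #4: 8@105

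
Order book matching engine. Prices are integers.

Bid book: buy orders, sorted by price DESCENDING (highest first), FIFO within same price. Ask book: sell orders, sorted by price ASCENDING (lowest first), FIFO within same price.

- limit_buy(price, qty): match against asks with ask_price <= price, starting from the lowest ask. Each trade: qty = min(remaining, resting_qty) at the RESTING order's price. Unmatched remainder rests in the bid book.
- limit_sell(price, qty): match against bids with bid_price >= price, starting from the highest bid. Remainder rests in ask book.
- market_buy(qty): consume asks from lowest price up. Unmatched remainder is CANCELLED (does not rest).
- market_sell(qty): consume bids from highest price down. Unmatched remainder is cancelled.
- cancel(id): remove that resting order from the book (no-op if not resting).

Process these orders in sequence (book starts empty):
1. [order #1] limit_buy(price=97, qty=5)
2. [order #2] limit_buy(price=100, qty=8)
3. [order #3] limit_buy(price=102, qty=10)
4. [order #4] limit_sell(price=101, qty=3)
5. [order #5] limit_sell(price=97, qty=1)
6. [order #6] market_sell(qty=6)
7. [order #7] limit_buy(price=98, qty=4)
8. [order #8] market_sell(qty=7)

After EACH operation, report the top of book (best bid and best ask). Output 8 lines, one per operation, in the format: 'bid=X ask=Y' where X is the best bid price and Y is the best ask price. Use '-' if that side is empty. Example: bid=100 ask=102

After op 1 [order #1] limit_buy(price=97, qty=5): fills=none; bids=[#1:5@97] asks=[-]
After op 2 [order #2] limit_buy(price=100, qty=8): fills=none; bids=[#2:8@100 #1:5@97] asks=[-]
After op 3 [order #3] limit_buy(price=102, qty=10): fills=none; bids=[#3:10@102 #2:8@100 #1:5@97] asks=[-]
After op 4 [order #4] limit_sell(price=101, qty=3): fills=#3x#4:3@102; bids=[#3:7@102 #2:8@100 #1:5@97] asks=[-]
After op 5 [order #5] limit_sell(price=97, qty=1): fills=#3x#5:1@102; bids=[#3:6@102 #2:8@100 #1:5@97] asks=[-]
After op 6 [order #6] market_sell(qty=6): fills=#3x#6:6@102; bids=[#2:8@100 #1:5@97] asks=[-]
After op 7 [order #7] limit_buy(price=98, qty=4): fills=none; bids=[#2:8@100 #7:4@98 #1:5@97] asks=[-]
After op 8 [order #8] market_sell(qty=7): fills=#2x#8:7@100; bids=[#2:1@100 #7:4@98 #1:5@97] asks=[-]

Answer: bid=97 ask=-
bid=100 ask=-
bid=102 ask=-
bid=102 ask=-
bid=102 ask=-
bid=100 ask=-
bid=100 ask=-
bid=100 ask=-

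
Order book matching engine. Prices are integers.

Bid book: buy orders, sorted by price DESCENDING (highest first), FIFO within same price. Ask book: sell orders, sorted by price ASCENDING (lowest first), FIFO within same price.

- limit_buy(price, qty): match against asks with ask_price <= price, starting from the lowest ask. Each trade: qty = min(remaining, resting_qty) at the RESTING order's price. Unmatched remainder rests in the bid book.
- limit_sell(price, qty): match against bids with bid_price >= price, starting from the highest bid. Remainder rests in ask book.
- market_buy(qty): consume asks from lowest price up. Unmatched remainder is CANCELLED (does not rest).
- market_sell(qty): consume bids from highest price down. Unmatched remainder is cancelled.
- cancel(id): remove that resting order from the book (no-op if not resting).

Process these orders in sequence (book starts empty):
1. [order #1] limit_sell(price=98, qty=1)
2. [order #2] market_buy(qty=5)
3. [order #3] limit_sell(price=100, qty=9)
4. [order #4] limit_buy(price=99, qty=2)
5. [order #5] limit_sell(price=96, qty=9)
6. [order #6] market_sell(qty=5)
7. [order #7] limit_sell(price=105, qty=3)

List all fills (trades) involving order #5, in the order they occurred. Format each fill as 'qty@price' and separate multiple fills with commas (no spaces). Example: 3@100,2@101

Answer: 2@99

Derivation:
After op 1 [order #1] limit_sell(price=98, qty=1): fills=none; bids=[-] asks=[#1:1@98]
After op 2 [order #2] market_buy(qty=5): fills=#2x#1:1@98; bids=[-] asks=[-]
After op 3 [order #3] limit_sell(price=100, qty=9): fills=none; bids=[-] asks=[#3:9@100]
After op 4 [order #4] limit_buy(price=99, qty=2): fills=none; bids=[#4:2@99] asks=[#3:9@100]
After op 5 [order #5] limit_sell(price=96, qty=9): fills=#4x#5:2@99; bids=[-] asks=[#5:7@96 #3:9@100]
After op 6 [order #6] market_sell(qty=5): fills=none; bids=[-] asks=[#5:7@96 #3:9@100]
After op 7 [order #7] limit_sell(price=105, qty=3): fills=none; bids=[-] asks=[#5:7@96 #3:9@100 #7:3@105]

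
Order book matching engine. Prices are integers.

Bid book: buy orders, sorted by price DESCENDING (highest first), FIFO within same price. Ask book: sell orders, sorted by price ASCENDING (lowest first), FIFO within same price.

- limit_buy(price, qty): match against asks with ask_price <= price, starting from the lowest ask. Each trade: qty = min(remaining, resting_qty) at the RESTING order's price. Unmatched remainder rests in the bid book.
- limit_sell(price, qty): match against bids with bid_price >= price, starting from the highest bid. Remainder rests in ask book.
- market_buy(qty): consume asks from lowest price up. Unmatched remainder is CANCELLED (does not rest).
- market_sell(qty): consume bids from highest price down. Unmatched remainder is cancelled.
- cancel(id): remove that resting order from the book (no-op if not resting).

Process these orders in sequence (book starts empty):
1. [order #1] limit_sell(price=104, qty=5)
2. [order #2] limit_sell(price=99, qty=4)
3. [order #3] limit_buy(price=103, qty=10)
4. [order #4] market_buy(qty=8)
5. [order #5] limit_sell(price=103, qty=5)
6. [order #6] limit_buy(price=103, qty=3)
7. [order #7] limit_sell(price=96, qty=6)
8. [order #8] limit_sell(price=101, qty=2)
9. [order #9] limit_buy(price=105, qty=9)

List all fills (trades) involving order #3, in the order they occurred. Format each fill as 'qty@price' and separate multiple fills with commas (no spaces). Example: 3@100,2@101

Answer: 4@99,5@103,1@103

Derivation:
After op 1 [order #1] limit_sell(price=104, qty=5): fills=none; bids=[-] asks=[#1:5@104]
After op 2 [order #2] limit_sell(price=99, qty=4): fills=none; bids=[-] asks=[#2:4@99 #1:5@104]
After op 3 [order #3] limit_buy(price=103, qty=10): fills=#3x#2:4@99; bids=[#3:6@103] asks=[#1:5@104]
After op 4 [order #4] market_buy(qty=8): fills=#4x#1:5@104; bids=[#3:6@103] asks=[-]
After op 5 [order #5] limit_sell(price=103, qty=5): fills=#3x#5:5@103; bids=[#3:1@103] asks=[-]
After op 6 [order #6] limit_buy(price=103, qty=3): fills=none; bids=[#3:1@103 #6:3@103] asks=[-]
After op 7 [order #7] limit_sell(price=96, qty=6): fills=#3x#7:1@103 #6x#7:3@103; bids=[-] asks=[#7:2@96]
After op 8 [order #8] limit_sell(price=101, qty=2): fills=none; bids=[-] asks=[#7:2@96 #8:2@101]
After op 9 [order #9] limit_buy(price=105, qty=9): fills=#9x#7:2@96 #9x#8:2@101; bids=[#9:5@105] asks=[-]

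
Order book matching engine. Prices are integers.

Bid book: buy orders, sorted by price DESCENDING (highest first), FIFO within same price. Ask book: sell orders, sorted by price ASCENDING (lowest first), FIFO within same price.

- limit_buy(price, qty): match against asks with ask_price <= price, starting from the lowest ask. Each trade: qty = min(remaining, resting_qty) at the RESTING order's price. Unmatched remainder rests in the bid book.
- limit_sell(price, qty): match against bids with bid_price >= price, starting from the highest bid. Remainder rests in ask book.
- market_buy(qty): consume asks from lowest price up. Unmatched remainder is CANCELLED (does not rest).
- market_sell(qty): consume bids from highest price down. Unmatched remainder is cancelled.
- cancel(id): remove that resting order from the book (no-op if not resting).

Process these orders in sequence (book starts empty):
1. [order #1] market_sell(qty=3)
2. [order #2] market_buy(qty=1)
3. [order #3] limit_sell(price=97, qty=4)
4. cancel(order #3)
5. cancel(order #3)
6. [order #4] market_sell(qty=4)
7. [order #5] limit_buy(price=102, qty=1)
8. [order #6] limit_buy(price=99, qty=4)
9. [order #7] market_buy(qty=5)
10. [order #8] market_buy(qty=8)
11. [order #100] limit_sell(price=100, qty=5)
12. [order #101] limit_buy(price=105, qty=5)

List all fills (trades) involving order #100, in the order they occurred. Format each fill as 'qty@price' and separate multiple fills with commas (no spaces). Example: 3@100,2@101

Answer: 1@102,4@100

Derivation:
After op 1 [order #1] market_sell(qty=3): fills=none; bids=[-] asks=[-]
After op 2 [order #2] market_buy(qty=1): fills=none; bids=[-] asks=[-]
After op 3 [order #3] limit_sell(price=97, qty=4): fills=none; bids=[-] asks=[#3:4@97]
After op 4 cancel(order #3): fills=none; bids=[-] asks=[-]
After op 5 cancel(order #3): fills=none; bids=[-] asks=[-]
After op 6 [order #4] market_sell(qty=4): fills=none; bids=[-] asks=[-]
After op 7 [order #5] limit_buy(price=102, qty=1): fills=none; bids=[#5:1@102] asks=[-]
After op 8 [order #6] limit_buy(price=99, qty=4): fills=none; bids=[#5:1@102 #6:4@99] asks=[-]
After op 9 [order #7] market_buy(qty=5): fills=none; bids=[#5:1@102 #6:4@99] asks=[-]
After op 10 [order #8] market_buy(qty=8): fills=none; bids=[#5:1@102 #6:4@99] asks=[-]
After op 11 [order #100] limit_sell(price=100, qty=5): fills=#5x#100:1@102; bids=[#6:4@99] asks=[#100:4@100]
After op 12 [order #101] limit_buy(price=105, qty=5): fills=#101x#100:4@100; bids=[#101:1@105 #6:4@99] asks=[-]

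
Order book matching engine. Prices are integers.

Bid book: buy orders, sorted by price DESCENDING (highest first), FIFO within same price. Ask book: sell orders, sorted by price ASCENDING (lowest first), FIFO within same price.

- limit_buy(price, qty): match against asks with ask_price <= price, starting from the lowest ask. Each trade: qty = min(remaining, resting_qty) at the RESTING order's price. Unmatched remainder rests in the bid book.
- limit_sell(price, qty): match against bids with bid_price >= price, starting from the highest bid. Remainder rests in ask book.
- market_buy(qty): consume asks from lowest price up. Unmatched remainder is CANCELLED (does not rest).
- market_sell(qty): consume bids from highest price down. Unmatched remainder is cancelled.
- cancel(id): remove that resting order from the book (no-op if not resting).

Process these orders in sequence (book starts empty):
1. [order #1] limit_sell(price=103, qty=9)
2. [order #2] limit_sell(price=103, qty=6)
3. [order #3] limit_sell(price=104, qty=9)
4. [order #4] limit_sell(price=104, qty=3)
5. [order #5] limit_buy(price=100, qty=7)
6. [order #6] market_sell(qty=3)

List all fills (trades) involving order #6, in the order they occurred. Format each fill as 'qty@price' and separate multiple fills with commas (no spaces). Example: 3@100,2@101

After op 1 [order #1] limit_sell(price=103, qty=9): fills=none; bids=[-] asks=[#1:9@103]
After op 2 [order #2] limit_sell(price=103, qty=6): fills=none; bids=[-] asks=[#1:9@103 #2:6@103]
After op 3 [order #3] limit_sell(price=104, qty=9): fills=none; bids=[-] asks=[#1:9@103 #2:6@103 #3:9@104]
After op 4 [order #4] limit_sell(price=104, qty=3): fills=none; bids=[-] asks=[#1:9@103 #2:6@103 #3:9@104 #4:3@104]
After op 5 [order #5] limit_buy(price=100, qty=7): fills=none; bids=[#5:7@100] asks=[#1:9@103 #2:6@103 #3:9@104 #4:3@104]
After op 6 [order #6] market_sell(qty=3): fills=#5x#6:3@100; bids=[#5:4@100] asks=[#1:9@103 #2:6@103 #3:9@104 #4:3@104]

Answer: 3@100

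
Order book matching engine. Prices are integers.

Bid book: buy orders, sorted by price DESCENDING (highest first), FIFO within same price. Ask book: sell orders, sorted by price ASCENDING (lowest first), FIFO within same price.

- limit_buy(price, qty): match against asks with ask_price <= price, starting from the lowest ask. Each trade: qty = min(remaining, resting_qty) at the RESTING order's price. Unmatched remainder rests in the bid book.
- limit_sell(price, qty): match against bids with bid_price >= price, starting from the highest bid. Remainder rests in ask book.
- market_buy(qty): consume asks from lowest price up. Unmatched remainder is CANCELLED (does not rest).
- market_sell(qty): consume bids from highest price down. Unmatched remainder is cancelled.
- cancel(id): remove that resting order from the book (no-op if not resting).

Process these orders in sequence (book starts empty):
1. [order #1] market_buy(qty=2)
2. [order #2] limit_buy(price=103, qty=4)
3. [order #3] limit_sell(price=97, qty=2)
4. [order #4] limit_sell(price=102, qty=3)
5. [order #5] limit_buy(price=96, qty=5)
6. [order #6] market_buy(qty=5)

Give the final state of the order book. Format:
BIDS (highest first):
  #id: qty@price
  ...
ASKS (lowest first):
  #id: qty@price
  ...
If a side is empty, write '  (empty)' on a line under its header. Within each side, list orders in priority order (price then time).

Answer: BIDS (highest first):
  #5: 5@96
ASKS (lowest first):
  (empty)

Derivation:
After op 1 [order #1] market_buy(qty=2): fills=none; bids=[-] asks=[-]
After op 2 [order #2] limit_buy(price=103, qty=4): fills=none; bids=[#2:4@103] asks=[-]
After op 3 [order #3] limit_sell(price=97, qty=2): fills=#2x#3:2@103; bids=[#2:2@103] asks=[-]
After op 4 [order #4] limit_sell(price=102, qty=3): fills=#2x#4:2@103; bids=[-] asks=[#4:1@102]
After op 5 [order #5] limit_buy(price=96, qty=5): fills=none; bids=[#5:5@96] asks=[#4:1@102]
After op 6 [order #6] market_buy(qty=5): fills=#6x#4:1@102; bids=[#5:5@96] asks=[-]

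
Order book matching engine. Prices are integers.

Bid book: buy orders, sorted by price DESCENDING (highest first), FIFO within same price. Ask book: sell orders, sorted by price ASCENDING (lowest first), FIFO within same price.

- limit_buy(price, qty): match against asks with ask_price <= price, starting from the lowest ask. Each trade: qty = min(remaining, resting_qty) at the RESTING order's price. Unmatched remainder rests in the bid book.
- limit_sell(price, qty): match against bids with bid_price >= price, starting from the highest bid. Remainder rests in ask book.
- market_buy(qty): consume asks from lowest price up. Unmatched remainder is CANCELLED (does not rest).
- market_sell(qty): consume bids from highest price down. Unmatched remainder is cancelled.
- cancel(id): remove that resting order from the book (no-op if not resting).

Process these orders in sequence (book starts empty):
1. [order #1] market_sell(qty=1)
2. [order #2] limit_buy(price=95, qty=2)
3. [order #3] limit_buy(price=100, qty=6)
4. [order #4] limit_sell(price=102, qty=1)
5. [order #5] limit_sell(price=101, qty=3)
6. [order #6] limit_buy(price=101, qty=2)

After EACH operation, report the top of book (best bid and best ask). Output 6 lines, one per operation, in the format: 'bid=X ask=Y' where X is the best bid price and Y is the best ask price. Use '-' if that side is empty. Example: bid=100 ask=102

Answer: bid=- ask=-
bid=95 ask=-
bid=100 ask=-
bid=100 ask=102
bid=100 ask=101
bid=100 ask=101

Derivation:
After op 1 [order #1] market_sell(qty=1): fills=none; bids=[-] asks=[-]
After op 2 [order #2] limit_buy(price=95, qty=2): fills=none; bids=[#2:2@95] asks=[-]
After op 3 [order #3] limit_buy(price=100, qty=6): fills=none; bids=[#3:6@100 #2:2@95] asks=[-]
After op 4 [order #4] limit_sell(price=102, qty=1): fills=none; bids=[#3:6@100 #2:2@95] asks=[#4:1@102]
After op 5 [order #5] limit_sell(price=101, qty=3): fills=none; bids=[#3:6@100 #2:2@95] asks=[#5:3@101 #4:1@102]
After op 6 [order #6] limit_buy(price=101, qty=2): fills=#6x#5:2@101; bids=[#3:6@100 #2:2@95] asks=[#5:1@101 #4:1@102]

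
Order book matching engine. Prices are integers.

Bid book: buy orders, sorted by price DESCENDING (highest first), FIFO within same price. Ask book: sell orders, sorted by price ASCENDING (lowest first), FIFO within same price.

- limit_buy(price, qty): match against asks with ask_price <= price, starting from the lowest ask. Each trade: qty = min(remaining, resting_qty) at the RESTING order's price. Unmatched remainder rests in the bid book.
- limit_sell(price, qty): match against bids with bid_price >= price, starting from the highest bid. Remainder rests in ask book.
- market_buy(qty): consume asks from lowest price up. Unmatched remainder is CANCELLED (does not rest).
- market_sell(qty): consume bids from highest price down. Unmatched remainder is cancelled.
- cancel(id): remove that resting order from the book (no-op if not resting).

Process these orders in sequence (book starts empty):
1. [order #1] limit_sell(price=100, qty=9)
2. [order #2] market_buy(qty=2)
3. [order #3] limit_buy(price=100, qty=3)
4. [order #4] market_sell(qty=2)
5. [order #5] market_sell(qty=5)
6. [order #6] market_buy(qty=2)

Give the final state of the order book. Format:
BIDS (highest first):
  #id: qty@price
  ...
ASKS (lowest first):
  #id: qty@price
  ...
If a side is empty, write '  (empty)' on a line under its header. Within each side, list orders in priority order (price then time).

After op 1 [order #1] limit_sell(price=100, qty=9): fills=none; bids=[-] asks=[#1:9@100]
After op 2 [order #2] market_buy(qty=2): fills=#2x#1:2@100; bids=[-] asks=[#1:7@100]
After op 3 [order #3] limit_buy(price=100, qty=3): fills=#3x#1:3@100; bids=[-] asks=[#1:4@100]
After op 4 [order #4] market_sell(qty=2): fills=none; bids=[-] asks=[#1:4@100]
After op 5 [order #5] market_sell(qty=5): fills=none; bids=[-] asks=[#1:4@100]
After op 6 [order #6] market_buy(qty=2): fills=#6x#1:2@100; bids=[-] asks=[#1:2@100]

Answer: BIDS (highest first):
  (empty)
ASKS (lowest first):
  #1: 2@100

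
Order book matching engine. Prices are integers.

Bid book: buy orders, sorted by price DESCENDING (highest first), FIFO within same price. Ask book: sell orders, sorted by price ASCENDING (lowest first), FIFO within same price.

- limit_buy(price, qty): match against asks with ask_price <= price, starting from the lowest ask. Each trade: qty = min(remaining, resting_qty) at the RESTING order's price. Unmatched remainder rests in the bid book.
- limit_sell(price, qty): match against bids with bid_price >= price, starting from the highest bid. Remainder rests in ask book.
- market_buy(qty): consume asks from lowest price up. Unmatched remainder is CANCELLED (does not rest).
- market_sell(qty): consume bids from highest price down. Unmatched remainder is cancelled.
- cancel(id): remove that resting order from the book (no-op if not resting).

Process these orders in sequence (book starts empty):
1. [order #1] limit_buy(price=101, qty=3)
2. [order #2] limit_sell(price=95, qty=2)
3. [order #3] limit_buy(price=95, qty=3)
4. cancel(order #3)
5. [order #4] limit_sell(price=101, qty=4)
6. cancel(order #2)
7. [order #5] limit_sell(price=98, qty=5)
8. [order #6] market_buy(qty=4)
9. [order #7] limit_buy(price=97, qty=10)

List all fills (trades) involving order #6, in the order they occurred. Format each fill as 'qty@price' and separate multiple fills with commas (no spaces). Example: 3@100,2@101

After op 1 [order #1] limit_buy(price=101, qty=3): fills=none; bids=[#1:3@101] asks=[-]
After op 2 [order #2] limit_sell(price=95, qty=2): fills=#1x#2:2@101; bids=[#1:1@101] asks=[-]
After op 3 [order #3] limit_buy(price=95, qty=3): fills=none; bids=[#1:1@101 #3:3@95] asks=[-]
After op 4 cancel(order #3): fills=none; bids=[#1:1@101] asks=[-]
After op 5 [order #4] limit_sell(price=101, qty=4): fills=#1x#4:1@101; bids=[-] asks=[#4:3@101]
After op 6 cancel(order #2): fills=none; bids=[-] asks=[#4:3@101]
After op 7 [order #5] limit_sell(price=98, qty=5): fills=none; bids=[-] asks=[#5:5@98 #4:3@101]
After op 8 [order #6] market_buy(qty=4): fills=#6x#5:4@98; bids=[-] asks=[#5:1@98 #4:3@101]
After op 9 [order #7] limit_buy(price=97, qty=10): fills=none; bids=[#7:10@97] asks=[#5:1@98 #4:3@101]

Answer: 4@98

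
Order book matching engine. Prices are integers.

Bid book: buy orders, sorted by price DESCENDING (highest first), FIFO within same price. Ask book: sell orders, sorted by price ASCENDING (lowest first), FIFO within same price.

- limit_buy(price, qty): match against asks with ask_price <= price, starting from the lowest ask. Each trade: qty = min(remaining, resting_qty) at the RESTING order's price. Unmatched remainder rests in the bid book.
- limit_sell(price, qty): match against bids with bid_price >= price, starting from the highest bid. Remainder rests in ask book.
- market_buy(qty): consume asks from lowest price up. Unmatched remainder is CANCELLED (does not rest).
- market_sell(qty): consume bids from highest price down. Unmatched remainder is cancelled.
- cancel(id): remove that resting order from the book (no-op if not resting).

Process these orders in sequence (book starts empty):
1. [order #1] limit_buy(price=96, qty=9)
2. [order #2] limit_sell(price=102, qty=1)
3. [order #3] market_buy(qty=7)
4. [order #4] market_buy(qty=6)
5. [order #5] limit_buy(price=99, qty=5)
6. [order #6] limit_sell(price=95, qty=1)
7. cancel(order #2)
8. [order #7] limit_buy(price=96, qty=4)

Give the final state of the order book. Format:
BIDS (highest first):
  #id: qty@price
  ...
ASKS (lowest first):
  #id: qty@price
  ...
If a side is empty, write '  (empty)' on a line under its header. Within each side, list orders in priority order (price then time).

Answer: BIDS (highest first):
  #5: 4@99
  #1: 9@96
  #7: 4@96
ASKS (lowest first):
  (empty)

Derivation:
After op 1 [order #1] limit_buy(price=96, qty=9): fills=none; bids=[#1:9@96] asks=[-]
After op 2 [order #2] limit_sell(price=102, qty=1): fills=none; bids=[#1:9@96] asks=[#2:1@102]
After op 3 [order #3] market_buy(qty=7): fills=#3x#2:1@102; bids=[#1:9@96] asks=[-]
After op 4 [order #4] market_buy(qty=6): fills=none; bids=[#1:9@96] asks=[-]
After op 5 [order #5] limit_buy(price=99, qty=5): fills=none; bids=[#5:5@99 #1:9@96] asks=[-]
After op 6 [order #6] limit_sell(price=95, qty=1): fills=#5x#6:1@99; bids=[#5:4@99 #1:9@96] asks=[-]
After op 7 cancel(order #2): fills=none; bids=[#5:4@99 #1:9@96] asks=[-]
After op 8 [order #7] limit_buy(price=96, qty=4): fills=none; bids=[#5:4@99 #1:9@96 #7:4@96] asks=[-]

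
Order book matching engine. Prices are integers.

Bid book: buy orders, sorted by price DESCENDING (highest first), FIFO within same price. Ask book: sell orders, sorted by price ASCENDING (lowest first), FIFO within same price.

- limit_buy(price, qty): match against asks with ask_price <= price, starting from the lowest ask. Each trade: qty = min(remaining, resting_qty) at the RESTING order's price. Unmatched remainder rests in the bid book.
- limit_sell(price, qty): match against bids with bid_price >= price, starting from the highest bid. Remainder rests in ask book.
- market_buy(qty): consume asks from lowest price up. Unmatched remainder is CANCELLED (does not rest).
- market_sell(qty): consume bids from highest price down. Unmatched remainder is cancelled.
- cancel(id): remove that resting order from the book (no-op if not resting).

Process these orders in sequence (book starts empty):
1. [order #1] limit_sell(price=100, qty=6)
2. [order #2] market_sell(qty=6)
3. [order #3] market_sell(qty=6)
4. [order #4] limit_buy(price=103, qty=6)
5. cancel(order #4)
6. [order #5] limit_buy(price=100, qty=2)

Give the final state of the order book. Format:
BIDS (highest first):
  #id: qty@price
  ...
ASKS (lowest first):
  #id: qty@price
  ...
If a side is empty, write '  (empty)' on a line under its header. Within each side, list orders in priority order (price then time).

After op 1 [order #1] limit_sell(price=100, qty=6): fills=none; bids=[-] asks=[#1:6@100]
After op 2 [order #2] market_sell(qty=6): fills=none; bids=[-] asks=[#1:6@100]
After op 3 [order #3] market_sell(qty=6): fills=none; bids=[-] asks=[#1:6@100]
After op 4 [order #4] limit_buy(price=103, qty=6): fills=#4x#1:6@100; bids=[-] asks=[-]
After op 5 cancel(order #4): fills=none; bids=[-] asks=[-]
After op 6 [order #5] limit_buy(price=100, qty=2): fills=none; bids=[#5:2@100] asks=[-]

Answer: BIDS (highest first):
  #5: 2@100
ASKS (lowest first):
  (empty)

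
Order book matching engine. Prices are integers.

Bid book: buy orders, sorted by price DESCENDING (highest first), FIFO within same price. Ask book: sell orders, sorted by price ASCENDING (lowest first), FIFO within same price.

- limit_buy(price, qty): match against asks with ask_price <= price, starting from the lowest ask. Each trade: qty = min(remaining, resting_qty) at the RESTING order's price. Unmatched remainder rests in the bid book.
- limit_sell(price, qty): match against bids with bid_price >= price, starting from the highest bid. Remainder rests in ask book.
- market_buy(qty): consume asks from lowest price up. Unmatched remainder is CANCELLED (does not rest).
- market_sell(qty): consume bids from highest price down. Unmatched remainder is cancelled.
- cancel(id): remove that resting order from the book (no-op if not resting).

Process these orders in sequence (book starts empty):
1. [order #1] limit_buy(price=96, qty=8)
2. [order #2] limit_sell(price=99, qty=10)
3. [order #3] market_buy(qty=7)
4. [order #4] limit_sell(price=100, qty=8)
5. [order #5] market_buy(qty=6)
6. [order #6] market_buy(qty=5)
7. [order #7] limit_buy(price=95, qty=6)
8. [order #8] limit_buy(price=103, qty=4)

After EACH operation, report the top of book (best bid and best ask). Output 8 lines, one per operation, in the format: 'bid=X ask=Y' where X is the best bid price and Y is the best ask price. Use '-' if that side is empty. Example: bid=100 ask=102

Answer: bid=96 ask=-
bid=96 ask=99
bid=96 ask=99
bid=96 ask=99
bid=96 ask=100
bid=96 ask=-
bid=96 ask=-
bid=103 ask=-

Derivation:
After op 1 [order #1] limit_buy(price=96, qty=8): fills=none; bids=[#1:8@96] asks=[-]
After op 2 [order #2] limit_sell(price=99, qty=10): fills=none; bids=[#1:8@96] asks=[#2:10@99]
After op 3 [order #3] market_buy(qty=7): fills=#3x#2:7@99; bids=[#1:8@96] asks=[#2:3@99]
After op 4 [order #4] limit_sell(price=100, qty=8): fills=none; bids=[#1:8@96] asks=[#2:3@99 #4:8@100]
After op 5 [order #5] market_buy(qty=6): fills=#5x#2:3@99 #5x#4:3@100; bids=[#1:8@96] asks=[#4:5@100]
After op 6 [order #6] market_buy(qty=5): fills=#6x#4:5@100; bids=[#1:8@96] asks=[-]
After op 7 [order #7] limit_buy(price=95, qty=6): fills=none; bids=[#1:8@96 #7:6@95] asks=[-]
After op 8 [order #8] limit_buy(price=103, qty=4): fills=none; bids=[#8:4@103 #1:8@96 #7:6@95] asks=[-]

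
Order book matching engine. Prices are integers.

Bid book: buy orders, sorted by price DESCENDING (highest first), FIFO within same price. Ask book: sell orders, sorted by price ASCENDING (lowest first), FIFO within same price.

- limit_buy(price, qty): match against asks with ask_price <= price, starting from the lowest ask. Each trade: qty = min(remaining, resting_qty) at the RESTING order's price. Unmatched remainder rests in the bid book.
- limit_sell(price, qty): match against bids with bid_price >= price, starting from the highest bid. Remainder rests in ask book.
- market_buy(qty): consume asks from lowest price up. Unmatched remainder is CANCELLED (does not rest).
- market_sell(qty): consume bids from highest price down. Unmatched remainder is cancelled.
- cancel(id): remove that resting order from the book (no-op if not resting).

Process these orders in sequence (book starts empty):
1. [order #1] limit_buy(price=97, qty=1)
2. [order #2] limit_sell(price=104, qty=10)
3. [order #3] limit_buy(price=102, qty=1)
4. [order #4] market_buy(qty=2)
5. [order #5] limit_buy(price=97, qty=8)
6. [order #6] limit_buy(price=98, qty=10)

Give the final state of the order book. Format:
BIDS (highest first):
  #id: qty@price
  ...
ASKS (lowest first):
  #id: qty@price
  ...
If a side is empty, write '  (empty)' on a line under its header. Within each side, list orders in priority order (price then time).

Answer: BIDS (highest first):
  #3: 1@102
  #6: 10@98
  #1: 1@97
  #5: 8@97
ASKS (lowest first):
  #2: 8@104

Derivation:
After op 1 [order #1] limit_buy(price=97, qty=1): fills=none; bids=[#1:1@97] asks=[-]
After op 2 [order #2] limit_sell(price=104, qty=10): fills=none; bids=[#1:1@97] asks=[#2:10@104]
After op 3 [order #3] limit_buy(price=102, qty=1): fills=none; bids=[#3:1@102 #1:1@97] asks=[#2:10@104]
After op 4 [order #4] market_buy(qty=2): fills=#4x#2:2@104; bids=[#3:1@102 #1:1@97] asks=[#2:8@104]
After op 5 [order #5] limit_buy(price=97, qty=8): fills=none; bids=[#3:1@102 #1:1@97 #5:8@97] asks=[#2:8@104]
After op 6 [order #6] limit_buy(price=98, qty=10): fills=none; bids=[#3:1@102 #6:10@98 #1:1@97 #5:8@97] asks=[#2:8@104]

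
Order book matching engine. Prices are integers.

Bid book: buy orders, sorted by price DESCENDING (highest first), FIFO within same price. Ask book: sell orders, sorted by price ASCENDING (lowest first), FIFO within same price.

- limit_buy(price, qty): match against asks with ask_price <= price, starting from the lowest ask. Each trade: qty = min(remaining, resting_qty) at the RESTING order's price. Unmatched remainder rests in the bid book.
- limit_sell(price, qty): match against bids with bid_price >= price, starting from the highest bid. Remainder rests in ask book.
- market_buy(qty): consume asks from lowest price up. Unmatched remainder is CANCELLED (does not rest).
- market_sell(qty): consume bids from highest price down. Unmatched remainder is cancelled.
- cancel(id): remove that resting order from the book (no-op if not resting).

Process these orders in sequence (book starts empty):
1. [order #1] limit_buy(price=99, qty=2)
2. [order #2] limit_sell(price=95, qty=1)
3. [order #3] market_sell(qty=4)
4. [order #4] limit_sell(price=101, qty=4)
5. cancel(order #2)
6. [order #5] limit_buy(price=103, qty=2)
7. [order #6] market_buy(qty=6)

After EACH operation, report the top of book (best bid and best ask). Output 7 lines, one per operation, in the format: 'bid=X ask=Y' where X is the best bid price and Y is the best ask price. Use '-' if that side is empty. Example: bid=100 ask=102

After op 1 [order #1] limit_buy(price=99, qty=2): fills=none; bids=[#1:2@99] asks=[-]
After op 2 [order #2] limit_sell(price=95, qty=1): fills=#1x#2:1@99; bids=[#1:1@99] asks=[-]
After op 3 [order #3] market_sell(qty=4): fills=#1x#3:1@99; bids=[-] asks=[-]
After op 4 [order #4] limit_sell(price=101, qty=4): fills=none; bids=[-] asks=[#4:4@101]
After op 5 cancel(order #2): fills=none; bids=[-] asks=[#4:4@101]
After op 6 [order #5] limit_buy(price=103, qty=2): fills=#5x#4:2@101; bids=[-] asks=[#4:2@101]
After op 7 [order #6] market_buy(qty=6): fills=#6x#4:2@101; bids=[-] asks=[-]

Answer: bid=99 ask=-
bid=99 ask=-
bid=- ask=-
bid=- ask=101
bid=- ask=101
bid=- ask=101
bid=- ask=-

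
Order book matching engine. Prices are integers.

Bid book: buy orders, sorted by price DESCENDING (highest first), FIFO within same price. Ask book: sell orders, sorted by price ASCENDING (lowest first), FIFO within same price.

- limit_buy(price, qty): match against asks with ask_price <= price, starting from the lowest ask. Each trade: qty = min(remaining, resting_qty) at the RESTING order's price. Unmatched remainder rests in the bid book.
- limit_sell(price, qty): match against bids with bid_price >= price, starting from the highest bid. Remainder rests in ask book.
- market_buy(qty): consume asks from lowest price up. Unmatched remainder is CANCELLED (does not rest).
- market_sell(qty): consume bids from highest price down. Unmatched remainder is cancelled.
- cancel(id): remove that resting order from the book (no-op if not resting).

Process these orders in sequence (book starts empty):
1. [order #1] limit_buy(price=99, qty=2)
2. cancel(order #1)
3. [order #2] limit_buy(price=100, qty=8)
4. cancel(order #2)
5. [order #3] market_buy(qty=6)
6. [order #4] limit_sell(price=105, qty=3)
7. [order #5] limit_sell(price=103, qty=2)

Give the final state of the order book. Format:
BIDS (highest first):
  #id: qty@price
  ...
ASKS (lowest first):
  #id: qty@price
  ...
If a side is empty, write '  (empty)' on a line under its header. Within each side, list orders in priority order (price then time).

Answer: BIDS (highest first):
  (empty)
ASKS (lowest first):
  #5: 2@103
  #4: 3@105

Derivation:
After op 1 [order #1] limit_buy(price=99, qty=2): fills=none; bids=[#1:2@99] asks=[-]
After op 2 cancel(order #1): fills=none; bids=[-] asks=[-]
After op 3 [order #2] limit_buy(price=100, qty=8): fills=none; bids=[#2:8@100] asks=[-]
After op 4 cancel(order #2): fills=none; bids=[-] asks=[-]
After op 5 [order #3] market_buy(qty=6): fills=none; bids=[-] asks=[-]
After op 6 [order #4] limit_sell(price=105, qty=3): fills=none; bids=[-] asks=[#4:3@105]
After op 7 [order #5] limit_sell(price=103, qty=2): fills=none; bids=[-] asks=[#5:2@103 #4:3@105]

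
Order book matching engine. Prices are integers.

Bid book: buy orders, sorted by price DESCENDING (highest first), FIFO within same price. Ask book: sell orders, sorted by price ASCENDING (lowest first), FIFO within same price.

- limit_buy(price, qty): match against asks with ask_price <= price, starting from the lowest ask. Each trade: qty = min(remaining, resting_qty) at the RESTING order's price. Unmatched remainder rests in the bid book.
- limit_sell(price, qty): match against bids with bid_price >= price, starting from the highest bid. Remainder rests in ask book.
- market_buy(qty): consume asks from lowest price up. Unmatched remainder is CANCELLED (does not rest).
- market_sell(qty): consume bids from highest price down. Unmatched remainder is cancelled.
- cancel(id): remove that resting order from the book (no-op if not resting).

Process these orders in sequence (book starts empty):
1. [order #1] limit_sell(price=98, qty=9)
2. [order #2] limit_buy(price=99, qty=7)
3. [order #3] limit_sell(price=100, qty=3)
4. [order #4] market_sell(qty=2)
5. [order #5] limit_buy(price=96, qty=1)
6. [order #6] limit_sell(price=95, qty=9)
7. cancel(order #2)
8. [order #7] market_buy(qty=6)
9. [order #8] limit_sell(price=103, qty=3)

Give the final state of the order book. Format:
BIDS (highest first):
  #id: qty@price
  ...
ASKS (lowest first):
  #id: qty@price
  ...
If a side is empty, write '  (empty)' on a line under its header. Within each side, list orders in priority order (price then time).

Answer: BIDS (highest first):
  (empty)
ASKS (lowest first):
  #6: 2@95
  #1: 2@98
  #3: 3@100
  #8: 3@103

Derivation:
After op 1 [order #1] limit_sell(price=98, qty=9): fills=none; bids=[-] asks=[#1:9@98]
After op 2 [order #2] limit_buy(price=99, qty=7): fills=#2x#1:7@98; bids=[-] asks=[#1:2@98]
After op 3 [order #3] limit_sell(price=100, qty=3): fills=none; bids=[-] asks=[#1:2@98 #3:3@100]
After op 4 [order #4] market_sell(qty=2): fills=none; bids=[-] asks=[#1:2@98 #3:3@100]
After op 5 [order #5] limit_buy(price=96, qty=1): fills=none; bids=[#5:1@96] asks=[#1:2@98 #3:3@100]
After op 6 [order #6] limit_sell(price=95, qty=9): fills=#5x#6:1@96; bids=[-] asks=[#6:8@95 #1:2@98 #3:3@100]
After op 7 cancel(order #2): fills=none; bids=[-] asks=[#6:8@95 #1:2@98 #3:3@100]
After op 8 [order #7] market_buy(qty=6): fills=#7x#6:6@95; bids=[-] asks=[#6:2@95 #1:2@98 #3:3@100]
After op 9 [order #8] limit_sell(price=103, qty=3): fills=none; bids=[-] asks=[#6:2@95 #1:2@98 #3:3@100 #8:3@103]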